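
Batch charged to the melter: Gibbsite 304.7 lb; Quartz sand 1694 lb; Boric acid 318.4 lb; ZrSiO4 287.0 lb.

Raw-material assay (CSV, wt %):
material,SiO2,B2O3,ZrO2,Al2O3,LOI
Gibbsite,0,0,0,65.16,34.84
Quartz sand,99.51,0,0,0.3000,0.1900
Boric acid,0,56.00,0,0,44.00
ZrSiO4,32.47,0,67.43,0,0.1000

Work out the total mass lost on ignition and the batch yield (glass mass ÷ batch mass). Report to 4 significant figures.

Every computation holds full float precision at each step; intermediates are shown rounded off to 4 significant digits within the worked lines; every reported number takes exactly one rounding — all derived quantities, including the yield, glass mass, the four compositions, totals, LOI, are recomputed from the batch weights on 2354 lb of glass in full float precision as written in the question or the answer.
Material-by-material LOI:
  Gibbsite: 304.7 × 0.3484 = 106.2 lb
  Quartz sand: 1694 × 0.001900 = 3.219 lb
  Boric acid: 318.4 × 0.4400 = 140.1 lb
  ZrSiO4: 287.0 × 0.001000 = 0.2870 lb
Total LOI = 249.8 lb
Glass = batch − LOI = 2604 − 249.8 = 2354 lb

LOI loss = 249.8 lb; glass = 2354 lb; yield = 90.41%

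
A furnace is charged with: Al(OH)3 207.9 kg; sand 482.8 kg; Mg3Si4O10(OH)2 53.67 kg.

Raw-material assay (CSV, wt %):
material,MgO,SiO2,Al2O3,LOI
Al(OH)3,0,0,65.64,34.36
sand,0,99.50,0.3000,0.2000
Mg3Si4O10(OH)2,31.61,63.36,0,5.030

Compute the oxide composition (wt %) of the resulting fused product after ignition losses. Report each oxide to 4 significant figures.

Glass mass = 669.3 kg (batch 744.4 − LOI 75.10).
Composition: MgO 2.535%, SiO2 76.86%, Al2O3 20.61%

The working math keeps full precision in every operation; working values are shown, with 4-significant-digit rounding, alongside each step. Each reported figure is rounded just once — derived quantities, including LOI, glass mass, yield, three oxide percentages, totals, are rebuilt from the weighed amounts on 669.3 kg of glass in full float precision as they appear in the problem or the answer.
Delivered oxide masses:
  MgO: 53.67·0.3161 = 16.97 kg
  SiO2: 482.8·0.9950 + 53.67·0.6336 = 514.4 kg
  Al2O3: 207.9·0.6564 + 482.8·0.003000 = 137.9 kg
LOI: 207.9·0.3436 + 482.8·0.002000 + 53.67·0.05030 = 75.10 kg
batch − LOI leaves glass = 744.4 − 75.10 = 669.3 kg (equal to the oxide-mass sum)
oxide / glass × 100 gives the wt %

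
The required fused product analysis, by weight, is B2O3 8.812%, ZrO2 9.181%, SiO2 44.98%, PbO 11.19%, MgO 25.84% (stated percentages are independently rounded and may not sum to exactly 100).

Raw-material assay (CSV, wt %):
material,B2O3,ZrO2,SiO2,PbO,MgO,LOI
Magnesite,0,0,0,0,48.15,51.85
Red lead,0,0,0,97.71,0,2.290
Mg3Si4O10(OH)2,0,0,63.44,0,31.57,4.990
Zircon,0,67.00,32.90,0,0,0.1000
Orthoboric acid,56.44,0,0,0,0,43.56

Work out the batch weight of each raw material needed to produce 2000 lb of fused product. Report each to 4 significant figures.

Mid-chain values are displayed, rounded to 4 significant figures, when written out; full precision is kept at each step; exactly one rounding goes into each reported result. Derived quantities, including ignition loss, yield, the totals, net glass mass, five oxide percentages, are recomputed from the weighed amounts per 2000 lb of glass at full float precision, as they appear in the problem or the answer.
Target masses of each oxide per 2000 lb fused product:
  B2O3: 8.812% × 2000 = 176.2 lb
  ZrO2: 9.181% × 2000 = 183.6 lb
  SiO2: 44.98% × 2000 = 899.6 lb
  PbO: 11.19% × 2000 = 223.8 lb
  MgO: 25.84% × 2000 = 516.8 lb
A balance pass over the oxides, using the reported weights, relative to the basis at hand (target by target, the sums agree within answer rounding):
  B2O3: 312.3·0.5644 = 176.3 lb (target 176.2 lb)
  ZrO2: 274.1·0.6700 = 183.6 lb (target 183.6 lb)
  SiO2: 1276·0.6344 + 274.1·0.3290 = 899.7 lb (target 899.6 lb)
  PbO: 229.0·0.9771 = 223.8 lb (target 223.8 lb)
  MgO: 236.8·0.4815 + 1276·0.3157 = 516.9 lb (target 516.8 lb)
Glass-mass bookkeeping: batch Σ − ignition loss = 2000 lb (summing oxide targets gives 2000 lb; against the stated basis, 2000 lb — rounding explains the deltas).
Total batch = Σ batch = 2328 lb; ignition loss, Σ(batch × LOI) = 328.0 lb; as yield: glass ÷ batch → 85.91%.

Batch per 2000 lb fused product:
  Magnesite: 236.8 lb
  Red lead: 229.0 lb
  Mg3Si4O10(OH)2: 1276 lb
  Zircon: 274.1 lb
  Orthoboric acid: 312.3 lb
Total batch = 2328 lb; LOI loss = 328.0 lb; yield = 85.91%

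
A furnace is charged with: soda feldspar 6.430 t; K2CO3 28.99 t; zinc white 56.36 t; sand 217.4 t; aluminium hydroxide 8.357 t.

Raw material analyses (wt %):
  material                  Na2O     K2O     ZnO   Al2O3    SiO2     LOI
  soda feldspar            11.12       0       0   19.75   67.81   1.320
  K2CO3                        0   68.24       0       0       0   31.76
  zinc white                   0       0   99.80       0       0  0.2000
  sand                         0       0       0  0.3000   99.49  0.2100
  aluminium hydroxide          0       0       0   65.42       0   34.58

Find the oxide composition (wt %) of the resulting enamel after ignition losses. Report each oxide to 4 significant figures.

Values along the way are displayed with 4-significant-figure rounding as written. The whole derivation carries full precision at all times; exactly one rounding lands on every reported value. Derived quantities are re-derived from the batch weights per 304.8 t of glass in exact precision (the five compositions, net glass mass, the totals, yield, ignition loss) exactly as shown in the problem or answer text.
What the batch supplies per oxide:
  Na2O: 6.430·0.1112 = 0.7150 t
  K2O: 28.99·0.6824 = 19.78 t
  ZnO: 56.36·0.9980 = 56.25 t
  Al2O3: 6.430·0.1975 + 217.4·0.003000 + 8.357·0.6542 = 7.389 t
  SiO2: 6.430·0.6781 + 217.4·0.9949 = 220.7 t
LOI: 6.430·0.01320 + 28.99·0.3176 + 56.36·0.002000 + 217.4·0.002100 + 8.357·0.3458 = 12.75 t
Net of LOI, the glass mass = 317.5 − 12.75 = 304.8 t (matching Σ of the oxides)
each oxide over glass, ×100, is wt %

Glass mass = 304.8 t (batch 317.5 − LOI 12.75).
Composition: Na2O 0.2346%, K2O 6.491%, ZnO 18.45%, Al2O3 2.424%, SiO2 72.40%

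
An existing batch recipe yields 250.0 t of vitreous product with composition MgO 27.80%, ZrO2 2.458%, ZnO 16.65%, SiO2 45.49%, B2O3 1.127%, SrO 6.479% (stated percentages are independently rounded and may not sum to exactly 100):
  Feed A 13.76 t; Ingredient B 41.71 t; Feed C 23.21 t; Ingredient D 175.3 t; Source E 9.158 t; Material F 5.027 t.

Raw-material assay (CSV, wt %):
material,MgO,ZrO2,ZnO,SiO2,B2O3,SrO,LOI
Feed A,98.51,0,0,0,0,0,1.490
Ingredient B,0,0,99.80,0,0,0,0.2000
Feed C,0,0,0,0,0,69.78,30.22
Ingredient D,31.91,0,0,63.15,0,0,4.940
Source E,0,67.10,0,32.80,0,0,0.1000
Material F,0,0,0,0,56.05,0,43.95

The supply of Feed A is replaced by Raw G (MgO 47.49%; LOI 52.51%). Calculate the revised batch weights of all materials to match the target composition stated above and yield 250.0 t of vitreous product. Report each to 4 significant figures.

The whole derivation maintains exact precision end to end. Intermediates are displayed rounded to 4 significant figures in the working — a single rounding finalizes every reported value; derived quantities are re-derived from the batch weights at 250.0 t of glass at full precision (the yield, six oxide percentages, totals, ignition loss, glass mass) as they appear in question or answer.
Target oxide masses per 250.0 t vitreous product:
  MgO: 27.80% × 250.0 = 69.50 t
  ZrO2: 2.458% × 250.0 = 6.145 t
  ZnO: 16.65% × 250.0 = 41.62 t
  SiO2: 45.49% × 250.0 = 113.7 t
  B2O3: 1.127% × 250.0 = 2.818 t
  SrO: 6.479% × 250.0 = 16.20 t
Per-oxide balance check with the batch weights as given, relative to the basis at hand (delivered sums recover each target net of answer rounding effects):
  MgO: 28.54·0.4749 + 175.3·0.3191 = 69.49 t (target 69.50 t)
  ZrO2: 9.158·0.6710 = 6.145 t (target 6.145 t)
  ZnO: 41.71·0.9980 = 41.63 t (target 41.62 t)
  SiO2: 175.3·0.6315 + 9.158·0.3280 = 113.7 t (target 113.7 t)
  B2O3: 5.027·0.5605 = 2.818 t (target 2.818 t)
  SrO: 23.21·0.6978 = 16.20 t (target 16.20 t)
Glass-mass sanity pass: net batch after ignition = 250.0 t (summing oxide targets gives 250.0 t; against the stated basis, 250.0 t — any gap is answer rounding).
Batch grand total — Σ batch = 282.9 t; Σ batch·LOI gives LOI loss = 32.96 t; the yield ratio, glass ÷ batch: 88.35%.

Revised batch per 250.0 t vitreous product:
  Raw G: 28.54 t
  Ingredient B: 41.71 t
  Feed C: 23.21 t
  Ingredient D: 175.3 t
  Source E: 9.158 t
  Material F: 5.027 t
Total batch = 282.9 t; LOI loss = 32.96 t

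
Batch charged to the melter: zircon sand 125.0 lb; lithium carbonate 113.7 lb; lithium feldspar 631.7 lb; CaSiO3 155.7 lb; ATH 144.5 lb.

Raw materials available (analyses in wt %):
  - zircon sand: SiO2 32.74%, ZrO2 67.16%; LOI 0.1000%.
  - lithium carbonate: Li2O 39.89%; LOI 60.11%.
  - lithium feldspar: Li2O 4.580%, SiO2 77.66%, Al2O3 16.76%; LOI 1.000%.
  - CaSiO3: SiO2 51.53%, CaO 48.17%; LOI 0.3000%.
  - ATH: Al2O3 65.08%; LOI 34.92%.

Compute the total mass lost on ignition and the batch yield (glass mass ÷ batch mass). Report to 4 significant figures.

Values along the way are printed, rounded to four significant figures, as written. Each numeric step runs at full float precision in all steps. Exactly one rounding goes into every reported value; derived quantities are recomputed from the weighed amounts per 1045 lb of glass in full precision (LOI, yield, five oxide percentages, totals, glass mass), as set out in the problem or answer text.
Each material's LOI contribution:
  zircon sand: 125.0 × 0.001000 = 0.1250 lb
  lithium carbonate: 113.7 × 0.6011 = 68.35 lb
  lithium feldspar: 631.7 × 0.01000 = 6.317 lb
  CaSiO3: 155.7 × 0.003000 = 0.4671 lb
  ATH: 144.5 × 0.3492 = 50.46 lb
Total LOI = 125.7 lb
Glass = batch − LOI = 1171 − 125.7 = 1045 lb

LOI loss = 125.7 lb; glass = 1045 lb; yield = 89.26%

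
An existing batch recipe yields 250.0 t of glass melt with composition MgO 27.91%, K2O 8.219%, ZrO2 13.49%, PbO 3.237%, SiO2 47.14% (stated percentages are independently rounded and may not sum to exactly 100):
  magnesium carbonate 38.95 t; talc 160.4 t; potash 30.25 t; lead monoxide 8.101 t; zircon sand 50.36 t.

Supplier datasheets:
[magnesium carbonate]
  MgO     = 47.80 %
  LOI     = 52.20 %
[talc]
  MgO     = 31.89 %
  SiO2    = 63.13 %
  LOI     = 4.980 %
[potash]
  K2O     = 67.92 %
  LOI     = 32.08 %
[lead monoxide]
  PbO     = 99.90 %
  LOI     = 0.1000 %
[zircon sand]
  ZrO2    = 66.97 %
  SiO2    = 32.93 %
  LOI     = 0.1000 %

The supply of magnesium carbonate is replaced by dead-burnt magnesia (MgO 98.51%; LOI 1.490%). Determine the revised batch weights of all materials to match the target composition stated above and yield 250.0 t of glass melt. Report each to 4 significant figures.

The working math keeps exact precision in every operation — values along the way are printed rounded to 4 significant digits at each printed step. Each reported number carries a single rounding. Derived quantities (the five compositions, the totals, the yield, net glass mass, LOI) are carried from the weighed amounts on 250.0 t of glass in full float precision precisely as stated by problem or answer.
Target oxide masses per 250.0 t glass melt:
  MgO: 27.91% × 250.0 = 69.78 t
  K2O: 8.219% × 250.0 = 20.55 t
  ZrO2: 13.49% × 250.0 = 33.72 t
  PbO: 3.237% × 250.0 = 8.092 t
  SiO2: 47.14% × 250.0 = 117.8 t
A balance pass over the oxides, from the weights as reported, against the basis in use (summed amounts equal target values modulo rounding of the values):
  MgO: 18.90·0.9851 + 160.4·0.3189 = 69.77 t (target 69.78 t)
  K2O: 30.25·0.6792 = 20.55 t (target 20.55 t)
  ZrO2: 50.36·0.6697 = 33.73 t (target 33.72 t)
  PbO: 8.101·0.9990 = 8.093 t (target 8.092 t)
  SiO2: 160.4·0.6313 + 50.36·0.3293 = 117.8 t (target 117.8 t)
The glass-mass cross-check: Σ batch − LOI loss = 250.0 t (the Σ of target masses is 250.0 t; against the stated basis, 250.0 t — a pure rounding effect).
Batch grand total — Σ batch = 268.0 t; LOI removed, Σ of batch·LOI: 18.03 t; the yield ratio, glass ÷ batch: 93.27%.

Revised batch per 250.0 t glass melt:
  dead-burnt magnesia: 18.90 t
  talc: 160.4 t
  potash: 30.25 t
  lead monoxide: 8.101 t
  zircon sand: 50.36 t
Total batch = 268.0 t; LOI loss = 18.03 t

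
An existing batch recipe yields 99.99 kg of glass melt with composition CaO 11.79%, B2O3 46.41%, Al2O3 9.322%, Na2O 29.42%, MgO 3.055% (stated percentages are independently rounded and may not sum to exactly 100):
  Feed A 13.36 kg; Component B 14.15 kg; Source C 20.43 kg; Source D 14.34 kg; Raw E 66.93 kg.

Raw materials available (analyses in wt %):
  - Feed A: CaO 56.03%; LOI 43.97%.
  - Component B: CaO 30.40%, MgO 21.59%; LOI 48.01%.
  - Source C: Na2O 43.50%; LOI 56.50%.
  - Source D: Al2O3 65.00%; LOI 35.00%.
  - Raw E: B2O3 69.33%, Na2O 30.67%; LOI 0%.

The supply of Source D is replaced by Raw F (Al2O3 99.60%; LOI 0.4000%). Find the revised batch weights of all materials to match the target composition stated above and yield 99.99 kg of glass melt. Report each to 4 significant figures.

Revised batch per 99.99 kg glass melt:
  Feed A: 13.36 kg
  Component B: 14.15 kg
  Source C: 20.43 kg
  Raw F: 9.359 kg
  Raw E: 66.93 kg
Total batch = 124.2 kg; LOI loss = 24.25 kg

Mid-chain values are shown, rounded to four significant digits, as written. Every computation maintains full float precision at all times — a single rounding produces each reported result; all derived quantities, which include the five compositions, the yield, totals, glass mass, LOI, are rebuilt in full float precision, as quoted within either problem or answer, starting from the weights on 99.99 kg of glass.
Target masses of each oxide per 99.99 kg glass melt:
  CaO: 11.79% × 99.99 = 11.79 kg
  B2O3: 46.41% × 99.99 = 46.41 kg
  Al2O3: 9.322% × 99.99 = 9.321 kg
  Na2O: 29.42% × 99.99 = 29.42 kg
  MgO: 3.055% × 99.99 = 3.055 kg
Checking each oxide sum from the weights as reported, against the basis in use (sum by sum, the targets are met given rounding of the digits):
  CaO: 13.36·0.5603 + 14.15·0.3040 = 11.79 kg (target 11.79 kg)
  B2O3: 66.93·0.6933 = 46.40 kg (target 46.41 kg)
  Al2O3: 9.359·0.9960 = 9.322 kg (target 9.321 kg)
  Na2O: 20.43·0.4350 + 66.93·0.3067 = 29.41 kg (target 29.42 kg)
  MgO: 14.15·0.2159 = 3.055 kg (target 3.055 kg)
Glass-mass sanity pass: total batch − LOI = 99.98 kg (targets for the oxides total 99.99 kg; basis as stated: 99.99 kg — rounding explains the deltas).
Batch total: Σ batch = 124.2 kg; ignition loss, Σ(batch × LOI) = 24.25 kg; as yield: glass ÷ batch → 80.48%.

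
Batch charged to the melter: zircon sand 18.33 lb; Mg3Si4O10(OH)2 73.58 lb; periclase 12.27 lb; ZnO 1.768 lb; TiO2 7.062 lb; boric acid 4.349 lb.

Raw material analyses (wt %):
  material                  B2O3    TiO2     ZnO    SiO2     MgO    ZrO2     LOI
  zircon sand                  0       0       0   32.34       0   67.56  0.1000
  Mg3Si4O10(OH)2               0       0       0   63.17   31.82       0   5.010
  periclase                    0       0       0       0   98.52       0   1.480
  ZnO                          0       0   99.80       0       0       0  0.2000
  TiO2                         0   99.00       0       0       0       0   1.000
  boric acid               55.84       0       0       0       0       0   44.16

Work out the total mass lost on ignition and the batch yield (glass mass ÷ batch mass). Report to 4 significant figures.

The working math carries full precision in all steps — values along the way are printed, with 4-significant-digit rounding, between the steps — each reported figure is rounded a single time; the derived quantities (the six compositions, net glass mass, yield, the totals, ignition loss) are rebuilt at full precision starting from the weights at 111.5 lb of glass, as set out in the question or the answer.
LOI of each material in turn:
  zircon sand: 18.33 × 0.001000 = 0.01833 lb
  Mg3Si4O10(OH)2: 73.58 × 0.05010 = 3.686 lb
  periclase: 12.27 × 0.01480 = 0.1816 lb
  ZnO: 1.768 × 0.002000 = 0.003536 lb
  TiO2: 7.062 × 0.01000 = 0.07062 lb
  boric acid: 4.349 × 0.4416 = 1.921 lb
Total LOI = 5.881 lb
Glass = batch − LOI = 117.4 − 5.881 = 111.5 lb

LOI loss = 5.881 lb; glass = 111.5 lb; yield = 94.99%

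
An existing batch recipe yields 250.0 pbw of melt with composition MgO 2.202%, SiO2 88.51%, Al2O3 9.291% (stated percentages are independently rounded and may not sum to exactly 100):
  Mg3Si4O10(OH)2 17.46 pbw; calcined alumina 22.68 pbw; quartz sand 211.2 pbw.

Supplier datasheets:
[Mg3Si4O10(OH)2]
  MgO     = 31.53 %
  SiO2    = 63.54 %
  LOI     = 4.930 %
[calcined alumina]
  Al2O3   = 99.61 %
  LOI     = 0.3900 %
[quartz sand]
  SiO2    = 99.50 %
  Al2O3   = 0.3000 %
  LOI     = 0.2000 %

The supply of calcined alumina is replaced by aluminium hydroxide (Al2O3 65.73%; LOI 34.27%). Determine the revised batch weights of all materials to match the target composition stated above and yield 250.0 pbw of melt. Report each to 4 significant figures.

Rounding to four significant digits applies to each working value as printed — the working math keeps full float precision at every stage — each reported result is rounded exactly once. Derived quantities (totals, three oxide percentages, the yield, net glass mass, ignition loss) are rebuilt starting from the weights for 250.0 pbw of glass in full float precision precisely as stated by problem or answer.
Target oxide masses per 250.0 pbw melt:
  MgO: 2.202% × 250.0 = 5.505 pbw
  SiO2: 88.51% × 250.0 = 221.3 pbw
  Al2O3: 9.291% × 250.0 = 23.23 pbw
Oxide-by-oxide audit from the weights as reported, under the basis named above (sums match the target masses exact up to rounding of places):
  MgO: 17.46·0.3153 = 5.505 pbw (target 5.505 pbw)
  SiO2: 17.46·0.6354 + 211.2·0.9950 = 221.2 pbw (target 221.3 pbw)
  Al2O3: 34.37·0.6573 + 211.2·0.003000 = 23.23 pbw (target 23.23 pbw)
The glass-mass cross-check: net batch after ignition = 250.0 pbw (oxide target masses add up to 250.0 pbw; basis as stated: 250.0 pbw — a pure rounding effect).
Adding the batch up: Σ batch = 263.0 pbw; the LOI term Σ batch·LOI equals 13.06 pbw; glass ÷ batch gives a yield of 95.03%.

Revised batch per 250.0 pbw melt:
  Mg3Si4O10(OH)2: 17.46 pbw
  aluminium hydroxide: 34.37 pbw
  quartz sand: 211.2 pbw
Total batch = 263.0 pbw; LOI loss = 13.06 pbw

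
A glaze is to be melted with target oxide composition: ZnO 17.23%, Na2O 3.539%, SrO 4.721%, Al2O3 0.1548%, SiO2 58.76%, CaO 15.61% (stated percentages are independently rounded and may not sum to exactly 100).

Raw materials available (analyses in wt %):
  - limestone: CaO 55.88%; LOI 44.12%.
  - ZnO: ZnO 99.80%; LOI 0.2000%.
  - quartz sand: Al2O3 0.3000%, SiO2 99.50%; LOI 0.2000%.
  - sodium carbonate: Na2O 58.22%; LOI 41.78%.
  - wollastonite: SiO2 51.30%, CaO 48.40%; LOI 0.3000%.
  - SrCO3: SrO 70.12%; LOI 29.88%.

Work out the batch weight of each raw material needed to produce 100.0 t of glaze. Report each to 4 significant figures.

Batch per 100.0 t glaze:
  limestone: 15.41 t
  ZnO: 17.26 t
  quartz sand: 51.60 t
  sodium carbonate: 6.079 t
  wollastonite: 14.46 t
  SrCO3: 6.733 t
Total batch = 111.5 t; LOI loss = 11.53 t; yield = 89.66%

Intermediates are shown, rounded to four significant digits, when written out — the whole derivation carries full precision all the way through. Each reported number takes exactly one rounding — all derived quantities, which include six oxide percentages, LOI, the totals, the yield, glass mass, are re-derived at exact precision, as written in question or answer, from the batch weights on 100.0 t of glass.
Oxide-by-oxide targets in 100.0 t glaze:
  ZnO: 17.23% × 100.0 = 17.23 t
  Na2O: 3.539% × 100.0 = 3.539 t
  SrO: 4.721% × 100.0 = 4.721 t
  Al2O3: 0.1548% × 100.0 = 0.1548 t
  SiO2: 58.76% × 100.0 = 58.76 t
  CaO: 15.61% × 100.0 = 15.61 t
Balance tally, oxide-wise, using the reported weights, under the basis named above (summed amounts equal target values exact up to rounding of places):
  ZnO: 17.26·0.9980 = 17.23 t (target 17.23 t)
  Na2O: 6.079·0.5822 = 3.539 t (target 3.539 t)
  SrO: 6.733·0.7012 = 4.721 t (target 4.721 t)
  Al2O3: 51.60·0.003000 = 0.1548 t (target 0.1548 t)
  SiO2: 51.60·0.9950 + 14.46·0.5130 = 58.76 t (target 58.76 t)
  CaO: 15.41·0.5588 + 14.46·0.4840 = 15.61 t (target 15.61 t)
Glass-mass closure: whole batch net of LOI = 100.0 t (oxide target masses add up to 100.0 t; versus the stated basis of 100.0 t — differing by rounding only).
Total batch = Σ batch = 111.5 t; LOI loss = Σ batch·LOI = 11.53 t; as yield: glass ÷ batch → 89.66%.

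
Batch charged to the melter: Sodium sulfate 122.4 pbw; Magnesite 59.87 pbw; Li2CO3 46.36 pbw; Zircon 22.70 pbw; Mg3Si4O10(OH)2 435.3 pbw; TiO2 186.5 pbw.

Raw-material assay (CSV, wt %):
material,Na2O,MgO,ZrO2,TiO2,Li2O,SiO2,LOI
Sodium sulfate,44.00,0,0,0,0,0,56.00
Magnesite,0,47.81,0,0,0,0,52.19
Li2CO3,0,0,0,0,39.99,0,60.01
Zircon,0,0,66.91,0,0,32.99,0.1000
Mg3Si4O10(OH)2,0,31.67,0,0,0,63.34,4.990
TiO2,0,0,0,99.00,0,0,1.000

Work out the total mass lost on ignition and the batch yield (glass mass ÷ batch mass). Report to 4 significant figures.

Every computation keeps full precision in every operation — values along the way are printed rounded to 4 significant digits when written out; a single rounding finalizes every reported value. The derived quantities (ignition loss, the six compositions, glass mass, yield, the totals) are carried in full precision starting from the weights on 721.9 pbw of glass as given in the problem or the answer.
Loss on ignition, line by line:
  Sodium sulfate: 122.4 × 0.5600 = 68.54 pbw
  Magnesite: 59.87 × 0.5219 = 31.25 pbw
  Li2CO3: 46.36 × 0.6001 = 27.82 pbw
  Zircon: 22.70 × 0.001000 = 0.02270 pbw
  Mg3Si4O10(OH)2: 435.3 × 0.04990 = 21.72 pbw
  TiO2: 186.5 × 0.01000 = 1.865 pbw
Total LOI = 151.2 pbw
Glass = batch − LOI = 873.1 − 151.2 = 721.9 pbw

LOI loss = 151.2 pbw; glass = 721.9 pbw; yield = 82.68%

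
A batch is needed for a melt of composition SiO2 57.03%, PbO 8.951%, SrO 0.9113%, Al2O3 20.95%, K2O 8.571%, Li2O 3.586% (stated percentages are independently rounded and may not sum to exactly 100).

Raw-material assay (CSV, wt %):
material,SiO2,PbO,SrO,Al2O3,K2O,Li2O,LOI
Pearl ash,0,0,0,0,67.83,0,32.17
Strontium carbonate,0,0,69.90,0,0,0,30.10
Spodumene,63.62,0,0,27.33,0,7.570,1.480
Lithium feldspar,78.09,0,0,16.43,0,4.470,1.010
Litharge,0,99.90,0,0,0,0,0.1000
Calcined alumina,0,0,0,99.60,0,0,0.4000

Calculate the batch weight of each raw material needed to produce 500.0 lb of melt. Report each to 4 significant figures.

Batch per 500.0 lb melt:
  Pearl ash: 63.18 lb
  Strontium carbonate: 6.519 lb
  Spodumene: 40.92 lb
  Lithium feldspar: 331.8 lb
  Litharge: 44.80 lb
  Calcined alumina: 39.21 lb
Total batch = 526.4 lb; LOI loss = 26.45 lb; yield = 94.98%

The working math runs at full precision in all steps. The intermediate values are shown with 4-significant-digit rounding in the working — a single rounding completes every reported result — derived quantities, which include the totals, the six compositions, ignition loss, glass mass, the yield, are computed at full float precision, as set out in the problem or the answer, starting from the weights at 500.0 lb of glass.
Oxide mass targets, per 500.0 lb melt:
  SiO2: 57.03% × 500.0 = 285.2 lb
  PbO: 8.951% × 500.0 = 44.76 lb
  SrO: 0.9113% × 500.0 = 4.556 lb
  Al2O3: 20.95% × 500.0 = 104.8 lb
  K2O: 8.571% × 500.0 = 42.86 lb
  Li2O: 3.586% × 500.0 = 17.93 lb
Per-oxide balance check using the reported weights, against the basis in use (oxide sums agree with the targets exact up to rounding of places):
  SiO2: 40.92·0.6362 + 331.8·0.7809 = 285.1 lb (target 285.2 lb)
  PbO: 44.80·0.9990 = 44.76 lb (target 44.76 lb)
  SrO: 6.519·0.6990 = 4.557 lb (target 4.556 lb)
  Al2O3: 40.92·0.2733 + 331.8·0.1643 + 39.21·0.9960 = 104.8 lb (target 104.8 lb)
  K2O: 63.18·0.6783 = 42.85 lb (target 42.86 lb)
  Li2O: 40.92·0.07570 + 331.8·0.04470 = 17.93 lb (target 17.93 lb)
Glass-mass closure: whole batch net of LOI = 500.0 lb (the targets, summed, come to 500.0 lb; with the basis standing at 500.0 lb — gaps are rounding artifacts).
Batch grand total — Σ batch = 526.4 lb; LOI removed, Σ of batch·LOI: 26.45 lb; yield = glass ÷ total batch = 94.98%.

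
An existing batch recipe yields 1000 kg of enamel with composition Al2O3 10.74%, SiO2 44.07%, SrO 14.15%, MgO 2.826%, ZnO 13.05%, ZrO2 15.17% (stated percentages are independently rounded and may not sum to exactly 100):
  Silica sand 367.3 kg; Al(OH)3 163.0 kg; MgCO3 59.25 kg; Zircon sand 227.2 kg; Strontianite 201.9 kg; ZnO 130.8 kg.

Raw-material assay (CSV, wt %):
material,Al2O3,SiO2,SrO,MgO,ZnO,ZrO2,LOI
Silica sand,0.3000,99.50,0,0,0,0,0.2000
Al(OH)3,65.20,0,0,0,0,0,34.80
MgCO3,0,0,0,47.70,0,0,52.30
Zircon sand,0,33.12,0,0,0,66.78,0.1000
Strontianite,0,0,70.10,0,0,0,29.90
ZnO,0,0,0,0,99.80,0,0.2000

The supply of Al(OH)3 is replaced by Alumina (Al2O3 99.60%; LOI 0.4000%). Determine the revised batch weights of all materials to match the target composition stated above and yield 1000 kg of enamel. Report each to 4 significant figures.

Revised batch per 1000 kg enamel:
  Silica sand: 367.3 kg
  Alumina: 106.7 kg
  MgCO3: 59.25 kg
  Zircon sand: 227.2 kg
  Strontianite: 201.9 kg
  ZnO: 130.8 kg
Total batch = 1093 kg; LOI loss = 93.01 kg

In-progress results are displayed rounded off to 4 significant digits in the working — every computation runs at full precision end to end; a single rounding completes every reported result; derived quantities (yield, glass mass, the totals, LOI, six oxide percentages) are rebuilt from the batch weights for 1000 kg of glass in full precision as quoted within either problem or answer.
The oxide mass targets at 1000 kg enamel:
  Al2O3: 10.74% × 1000 = 107.4 kg
  SiO2: 44.07% × 1000 = 440.7 kg
  SrO: 14.15% × 1000 = 141.5 kg
  MgO: 2.826% × 1000 = 28.26 kg
  ZnO: 13.05% × 1000 = 130.5 kg
  ZrO2: 15.17% × 1000 = 151.7 kg
Verifying the oxide balance from the weights as reported, under the basis named above (every target is met by its sum once rounding is allowed for):
  Al2O3: 367.3·0.003000 + 106.7·0.9960 = 107.4 kg (target 107.4 kg)
  SiO2: 367.3·0.9950 + 227.2·0.3312 = 440.7 kg (target 440.7 kg)
  SrO: 201.9·0.7010 = 141.5 kg (target 141.5 kg)
  MgO: 59.25·0.4770 = 28.26 kg (target 28.26 kg)
  ZnO: 130.8·0.9980 = 130.5 kg (target 130.5 kg)
  ZrO2: 227.2·0.6678 = 151.7 kg (target 151.7 kg)
Glass mass check: batch total minus LOI = 1000 kg (per-oxide target masses sum to 1000 kg; versus the stated basis of 1000 kg — any gap is answer rounding).
Batch total: Σ batch = 1093 kg; LOI removed, Σ of batch·LOI: 93.01 kg; the yield ratio, glass ÷ batch: 91.49%.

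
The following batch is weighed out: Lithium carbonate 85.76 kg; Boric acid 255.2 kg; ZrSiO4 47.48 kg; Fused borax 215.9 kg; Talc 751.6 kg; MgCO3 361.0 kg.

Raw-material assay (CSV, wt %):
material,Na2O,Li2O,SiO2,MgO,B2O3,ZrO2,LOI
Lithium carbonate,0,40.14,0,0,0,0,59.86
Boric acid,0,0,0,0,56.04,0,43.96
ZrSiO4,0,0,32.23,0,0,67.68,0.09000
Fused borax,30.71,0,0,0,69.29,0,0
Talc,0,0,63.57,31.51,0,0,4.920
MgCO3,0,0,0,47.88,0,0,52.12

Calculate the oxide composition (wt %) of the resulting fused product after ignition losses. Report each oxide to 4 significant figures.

Values along the way appear (rounded to 4 significant figures) across the worked steps. Every computation maintains full precision at all times; a single rounding completes each reported value — the derived quantities, including six oxide percentages, glass mass, the yield, totals, LOI, are carried from the batch weights on 1328 kg of glass at full precision precisely as stated by the problem or the answer.
Oxide masses out of the charge:
  Na2O: 215.9·0.3071 = 66.30 kg
  Li2O: 85.76·0.4014 = 34.42 kg
  SiO2: 47.48·0.3223 + 751.6·0.6357 = 493.1 kg
  MgO: 751.6·0.3151 + 361.0·0.4788 = 409.7 kg
  B2O3: 255.2·0.5604 + 215.9·0.6929 = 292.6 kg
  ZrO2: 47.48·0.6768 = 32.13 kg
LOI: 85.76·0.5986 + 255.2·0.4396 + 47.48·9.000e-04 + 751.6·0.04920 + 361.0·0.5212 = 388.7 kg
Glass mass = batch − LOI = 1717 − 388.7 = 1328 kg (equal to the oxide-mass sum)
wt %: oxide over glass, times 100

Glass mass = 1328 kg (batch 1717 − LOI 388.7).
Composition: Na2O 4.992%, Li2O 2.592%, SiO2 37.12%, MgO 30.84%, B2O3 22.03%, ZrO2 2.419%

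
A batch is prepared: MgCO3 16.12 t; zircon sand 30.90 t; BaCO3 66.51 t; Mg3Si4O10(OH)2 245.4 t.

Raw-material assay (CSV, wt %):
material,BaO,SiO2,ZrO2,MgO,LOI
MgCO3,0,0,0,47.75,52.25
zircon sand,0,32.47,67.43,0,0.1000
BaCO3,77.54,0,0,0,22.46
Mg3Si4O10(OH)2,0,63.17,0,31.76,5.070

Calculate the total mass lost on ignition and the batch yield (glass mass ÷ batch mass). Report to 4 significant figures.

The working math keeps full float precision at each step. Intermediates are shown rounded to 4 significant figures at each printed step; each reported figure sees exactly one rounding — the derived quantities (the four compositions, totals, glass mass, LOI, the yield) are recomputed in exact precision starting from the weights per 323.1 t of glass, as they appear in the question or the answer.
Loss on ignition, line by line:
  MgCO3: 16.12 × 0.5225 = 8.423 t
  zircon sand: 30.90 × 0.001000 = 0.03090 t
  BaCO3: 66.51 × 0.2246 = 14.94 t
  Mg3Si4O10(OH)2: 245.4 × 0.05070 = 12.44 t
Total LOI = 35.83 t
Glass = batch − LOI = 358.9 − 35.83 = 323.1 t

LOI loss = 35.83 t; glass = 323.1 t; yield = 90.02%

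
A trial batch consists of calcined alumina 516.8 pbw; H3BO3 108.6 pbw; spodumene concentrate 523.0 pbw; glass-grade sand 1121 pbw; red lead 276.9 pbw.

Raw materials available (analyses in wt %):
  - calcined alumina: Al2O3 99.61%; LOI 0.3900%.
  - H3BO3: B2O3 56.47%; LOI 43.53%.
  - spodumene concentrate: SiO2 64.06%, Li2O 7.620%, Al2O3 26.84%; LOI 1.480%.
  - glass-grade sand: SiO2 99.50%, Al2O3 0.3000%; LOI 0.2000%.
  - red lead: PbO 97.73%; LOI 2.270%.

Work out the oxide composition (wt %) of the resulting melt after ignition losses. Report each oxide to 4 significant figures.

Each numeric step carries full precision end to end; mid-chain values are printed rounded off to 4 significant figures on the page. Every reported number includes exactly one rounding; all derived quantities, which include yield, glass mass, five oxide percentages, totals, ignition loss, are computed at exact precision, as written in problem or answer, starting from the weights per 2481 pbw of glass.
Delivered oxide masses:
  PbO: 276.9·0.9773 = 270.6 pbw
  SiO2: 523.0·0.6406 + 1121·0.9950 = 1450 pbw
  Li2O: 523.0·0.07620 = 39.85 pbw
  B2O3: 108.6·0.5647 = 61.33 pbw
  Al2O3: 516.8·0.9961 + 523.0·0.2684 + 1121·0.003000 = 658.5 pbw
LOI: 516.8·0.003900 + 108.6·0.4353 + 523.0·0.01480 + 1121·0.002000 + 276.9·0.02270 = 65.56 pbw
The glass mass, total less LOI, = 2546 − 65.56 = 2481 pbw (= Σ oxide masses)
wt % = 100 × oxide mass / glass mass

Glass mass = 2481 pbw (batch 2546 − LOI 65.56).
Composition: PbO 10.91%, SiO2 58.47%, Li2O 1.606%, B2O3 2.472%, Al2O3 26.55%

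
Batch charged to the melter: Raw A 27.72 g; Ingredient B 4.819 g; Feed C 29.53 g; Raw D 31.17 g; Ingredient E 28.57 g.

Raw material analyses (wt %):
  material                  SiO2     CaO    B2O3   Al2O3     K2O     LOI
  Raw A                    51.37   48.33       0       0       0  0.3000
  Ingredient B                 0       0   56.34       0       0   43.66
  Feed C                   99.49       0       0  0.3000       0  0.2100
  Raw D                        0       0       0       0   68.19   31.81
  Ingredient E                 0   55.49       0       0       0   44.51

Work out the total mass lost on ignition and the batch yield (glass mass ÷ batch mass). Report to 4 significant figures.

Mid-chain values are displayed rounded to 4 significant digits within the worked lines — every computation maintains exact precision at all times. Each reported figure takes just one rounding. Derived quantities are rebuilt in full precision (ignition loss, five oxide percentages, glass mass, yield, the totals) from the batch weights at 96.93 g of glass as set out in the question or the answer.
Loss on ignition, line by line:
  Raw A: 27.72 × 0.003000 = 0.08316 g
  Ingredient B: 4.819 × 0.4366 = 2.104 g
  Feed C: 29.53 × 0.002100 = 0.06201 g
  Raw D: 31.17 × 0.3181 = 9.915 g
  Ingredient E: 28.57 × 0.4451 = 12.72 g
Total LOI = 24.88 g
Glass = batch − LOI = 121.8 − 24.88 = 96.93 g

LOI loss = 24.88 g; glass = 96.93 g; yield = 79.57%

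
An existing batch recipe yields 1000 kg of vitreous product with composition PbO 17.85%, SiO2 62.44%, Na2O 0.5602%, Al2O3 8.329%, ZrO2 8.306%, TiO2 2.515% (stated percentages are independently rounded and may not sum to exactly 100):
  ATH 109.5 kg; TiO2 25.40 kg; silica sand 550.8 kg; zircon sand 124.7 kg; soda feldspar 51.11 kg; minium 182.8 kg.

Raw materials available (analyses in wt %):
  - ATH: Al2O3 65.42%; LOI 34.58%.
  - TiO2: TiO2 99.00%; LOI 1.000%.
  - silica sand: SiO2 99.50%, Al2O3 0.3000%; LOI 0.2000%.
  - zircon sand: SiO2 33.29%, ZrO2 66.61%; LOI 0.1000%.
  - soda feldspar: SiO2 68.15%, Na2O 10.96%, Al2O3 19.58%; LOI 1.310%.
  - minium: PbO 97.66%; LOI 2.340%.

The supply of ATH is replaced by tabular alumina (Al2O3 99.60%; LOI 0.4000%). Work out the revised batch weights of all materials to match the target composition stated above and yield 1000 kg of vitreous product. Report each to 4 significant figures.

Intermediates are displayed, rounded to four significant digits, between the steps. The working math runs at exact precision through the solve; each reported value sees exactly one rounding; all derived quantities (the totals, ignition loss, net glass mass, the six compositions, yield) are carried using the weight values at 1000 kg of glass at full float precision as quoted within the problem or answer text.
Oxide mass targets, per 1000 kg vitreous product:
  PbO: 17.85% × 1000 = 178.5 kg
  SiO2: 62.44% × 1000 = 624.4 kg
  Na2O: 0.5602% × 1000 = 5.602 kg
  Al2O3: 8.329% × 1000 = 83.29 kg
  ZrO2: 8.306% × 1000 = 83.06 kg
  TiO2: 2.515% × 1000 = 25.15 kg
Balance tally, oxide-wise, with the batch weights as given, at the basis given (delivered sums recover each target modulo rounding of the values):
  PbO: 182.8·0.9766 = 178.5 kg (target 178.5 kg)
  SiO2: 550.8·0.9950 + 124.7·0.3329 + 51.11·0.6815 = 624.4 kg (target 624.4 kg)
  Na2O: 51.11·0.1096 = 5.602 kg (target 5.602 kg)
  Al2O3: 71.92·0.9960 + 550.8·0.003000 + 51.11·0.1958 = 83.29 kg (target 83.29 kg)
  ZrO2: 124.7·0.6661 = 83.06 kg (target 83.06 kg)
  TiO2: 25.40·0.9900 = 25.15 kg (target 25.15 kg)
Glass-mass sanity pass: batch Σ − ignition loss = 1000 kg (oxide target masses add up to 1000 kg; basis as stated: 1000 kg — differing by rounding only).
Summing the batch: Σ batch = 1007 kg; loss to ignition Σ batch·LOI = 6.715 kg; yield, glass over the total, = 99.33%.

Revised batch per 1000 kg vitreous product:
  tabular alumina: 71.92 kg
  TiO2: 25.40 kg
  silica sand: 550.8 kg
  zircon sand: 124.7 kg
  soda feldspar: 51.11 kg
  minium: 182.8 kg
Total batch = 1007 kg; LOI loss = 6.715 kg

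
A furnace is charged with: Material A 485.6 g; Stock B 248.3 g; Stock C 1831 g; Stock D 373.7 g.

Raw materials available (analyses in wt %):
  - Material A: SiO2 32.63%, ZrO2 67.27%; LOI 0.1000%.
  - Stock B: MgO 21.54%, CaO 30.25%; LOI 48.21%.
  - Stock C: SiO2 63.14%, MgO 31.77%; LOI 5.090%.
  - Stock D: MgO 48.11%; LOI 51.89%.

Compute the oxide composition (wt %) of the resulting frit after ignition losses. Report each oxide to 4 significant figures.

Every computation holds full precision through every step; in-progress results are printed with 4-significant-figure rounding when written out. A single rounding yields each reported value. Derived quantities are re-derived at exact precision (ignition loss, the yield, four oxide percentages, the totals, net glass mass) using the weight values at 2531 g of glass exactly as shown in problem or answer.
Oxide-by-oxide delivered mass:
  SiO2: 485.6·0.3263 + 1831·0.6314 = 1315 g
  MgO: 248.3·0.2154 + 1831·0.3177 + 373.7·0.4811 = 815.0 g
  CaO: 248.3·0.3025 = 75.11 g
  ZrO2: 485.6·0.6727 = 326.7 g
LOI: 485.6·0.001000 + 248.3·0.4821 + 1831·0.05090 + 373.7·0.5189 = 407.3 g
Resulting glass, batch − LOI: 2939 − 407.3 = 2531 g (= Σ oxide masses)
wt %: oxide over glass, times 100

Glass mass = 2531 g (batch 2939 − LOI 407.3).
Composition: SiO2 51.93%, MgO 32.20%, CaO 2.967%, ZrO2 12.90%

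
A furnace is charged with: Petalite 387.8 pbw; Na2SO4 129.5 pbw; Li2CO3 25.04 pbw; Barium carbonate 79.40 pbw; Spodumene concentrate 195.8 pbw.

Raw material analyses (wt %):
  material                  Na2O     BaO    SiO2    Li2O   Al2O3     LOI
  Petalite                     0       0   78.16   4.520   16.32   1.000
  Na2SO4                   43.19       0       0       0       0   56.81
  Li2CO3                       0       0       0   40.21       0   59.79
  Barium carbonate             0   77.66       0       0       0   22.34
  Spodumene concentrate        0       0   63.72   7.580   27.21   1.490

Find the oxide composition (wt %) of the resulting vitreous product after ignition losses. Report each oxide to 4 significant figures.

Glass mass = 704.5 pbw (batch 817.5 − LOI 113.1).
Composition: Na2O 7.939%, BaO 8.753%, SiO2 60.74%, Li2O 6.024%, Al2O3 16.55%

Each numeric step runs at full float precision from start to finish. The intermediate values appear (rounded to four significant figures) when written out; every reported result is rounded just once. All derived quantities, which include five oxide percentages, LOI, the yield, net glass mass, totals, are rebuilt at full float precision, as given in the problem or the answer, starting from the weights for 704.5 pbw of glass.
Oxide-by-oxide delivered mass:
  Na2O: 129.5·0.4319 = 55.93 pbw
  BaO: 79.40·0.7766 = 61.66 pbw
  SiO2: 387.8·0.7816 + 195.8·0.6372 = 427.9 pbw
  Li2O: 387.8·0.04520 + 25.04·0.4021 + 195.8·0.07580 = 42.44 pbw
  Al2O3: 387.8·0.1632 + 195.8·0.2721 = 116.6 pbw
LOI: 387.8·0.01000 + 129.5·0.5681 + 25.04·0.5979 + 79.40·0.2234 + 195.8·0.01490 = 113.1 pbw
Glass mass = batch − LOI = 817.5 − 113.1 = 704.5 pbw (the oxide masses sum to this)
wt % = oxide mass / glass mass × 100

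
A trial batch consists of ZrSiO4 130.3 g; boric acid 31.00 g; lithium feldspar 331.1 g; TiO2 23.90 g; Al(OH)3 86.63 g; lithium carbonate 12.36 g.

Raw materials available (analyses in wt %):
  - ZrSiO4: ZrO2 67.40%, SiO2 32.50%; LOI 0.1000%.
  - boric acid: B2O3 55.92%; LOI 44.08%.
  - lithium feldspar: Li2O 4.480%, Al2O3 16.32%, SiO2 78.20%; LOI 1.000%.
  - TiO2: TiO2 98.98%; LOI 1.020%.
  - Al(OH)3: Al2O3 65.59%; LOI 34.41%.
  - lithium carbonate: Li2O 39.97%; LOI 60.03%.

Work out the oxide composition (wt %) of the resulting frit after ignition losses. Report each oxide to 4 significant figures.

In-progress results are printed rounded to 4 significant digits within the worked lines — all arithmetic carries full precision in all steps; exactly one rounding is applied to each reported figure — all derived quantities are carried at full precision (net glass mass, totals, the six compositions, LOI, yield) using the weight values on 560.7 g of glass, precisely as stated by the problem or answer text.
Mass of each oxide from the mix:
  TiO2: 23.90·0.9898 = 23.66 g
  Li2O: 331.1·0.04480 + 12.36·0.3997 = 19.77 g
  ZrO2: 130.3·0.6740 = 87.82 g
  Al2O3: 331.1·0.1632 + 86.63·0.6559 = 110.9 g
  SiO2: 130.3·0.3250 + 331.1·0.7820 = 301.3 g
  B2O3: 31.00·0.5592 = 17.34 g
LOI: 130.3·0.001000 + 31.00·0.4408 + 331.1·0.01000 + 23.90·0.01020 + 86.63·0.3441 + 12.36·0.6003 = 54.58 g
The glass mass, total less LOI, = 615.3 − 54.58 = 560.7 g (equal to the oxide-mass sum)
each oxide over glass, ×100, is wt %

Glass mass = 560.7 g (batch 615.3 − LOI 54.58).
Composition: TiO2 4.219%, Li2O 3.527%, ZrO2 15.66%, Al2O3 19.77%, SiO2 53.73%, B2O3 3.092%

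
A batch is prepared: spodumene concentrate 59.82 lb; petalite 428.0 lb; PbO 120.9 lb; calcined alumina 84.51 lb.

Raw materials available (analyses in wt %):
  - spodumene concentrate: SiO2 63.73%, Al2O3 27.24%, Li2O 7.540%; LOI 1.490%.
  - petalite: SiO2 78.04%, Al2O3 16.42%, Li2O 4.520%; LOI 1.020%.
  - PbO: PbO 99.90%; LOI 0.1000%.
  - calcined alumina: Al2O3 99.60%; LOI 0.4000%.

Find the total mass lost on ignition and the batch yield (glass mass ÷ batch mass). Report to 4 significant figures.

LOI loss = 5.716 lb; glass = 687.5 lb; yield = 99.18%

Every computation holds full float precision end to end. Rounding to four significant figures extends to every working value as printed. Exactly one rounding is applied to each reported figure — all derived quantities (the yield, glass mass, LOI, four oxide percentages, totals) are computed starting from the weights at 687.5 lb of glass in full float precision, exactly as printed in either problem or answer.
LOI of each material in turn:
  spodumene concentrate: 59.82 × 0.01490 = 0.8913 lb
  petalite: 428.0 × 0.01020 = 4.366 lb
  PbO: 120.9 × 0.001000 = 0.1209 lb
  calcined alumina: 84.51 × 0.004000 = 0.3380 lb
Total LOI = 5.716 lb
Glass = batch − LOI = 693.2 − 5.716 = 687.5 lb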